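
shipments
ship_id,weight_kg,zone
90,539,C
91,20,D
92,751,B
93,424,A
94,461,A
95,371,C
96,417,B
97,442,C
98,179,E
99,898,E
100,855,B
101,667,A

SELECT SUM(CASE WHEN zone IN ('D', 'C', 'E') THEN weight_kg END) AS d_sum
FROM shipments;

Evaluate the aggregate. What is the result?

ship_id=90: ✓ → 539
ship_id=91: ✓ → 20
ship_id=92: ✗
ship_id=93: ✗
ship_id=94: ✗
ship_id=95: ✓ → 371
ship_id=96: ✗
ship_id=97: ✓ → 442
ship_id=98: ✓ → 179
ship_id=99: ✓ → 898
ship_id=100: ✗
ship_id=101: ✗
d_sum = 539 + 20 + 371 + 442 + 179 + 898 = 2449

2449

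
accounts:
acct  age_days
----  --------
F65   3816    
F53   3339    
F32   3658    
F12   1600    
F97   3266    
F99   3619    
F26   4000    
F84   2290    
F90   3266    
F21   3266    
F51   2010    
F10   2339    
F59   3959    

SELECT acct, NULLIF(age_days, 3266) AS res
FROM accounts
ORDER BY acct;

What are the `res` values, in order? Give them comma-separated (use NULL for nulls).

2339, 1600, NULL, 4000, 3658, 2010, 3339, 3959, 3816, 2290, NULL, NULL, 3619

acct=F10: age_days=2339 vs 3266: differ → 2339
acct=F12: age_days=1600 vs 3266: differ → 1600
acct=F21: age_days=3266 vs 3266: equal → NULL
acct=F26: age_days=4000 vs 3266: differ → 4000
acct=F32: age_days=3658 vs 3266: differ → 3658
acct=F51: age_days=2010 vs 3266: differ → 2010
acct=F53: age_days=3339 vs 3266: differ → 3339
acct=F59: age_days=3959 vs 3266: differ → 3959
acct=F65: age_days=3816 vs 3266: differ → 3816
acct=F84: age_days=2290 vs 3266: differ → 2290
acct=F90: age_days=3266 vs 3266: equal → NULL
acct=F97: age_days=3266 vs 3266: equal → NULL
acct=F99: age_days=3619 vs 3266: differ → 3619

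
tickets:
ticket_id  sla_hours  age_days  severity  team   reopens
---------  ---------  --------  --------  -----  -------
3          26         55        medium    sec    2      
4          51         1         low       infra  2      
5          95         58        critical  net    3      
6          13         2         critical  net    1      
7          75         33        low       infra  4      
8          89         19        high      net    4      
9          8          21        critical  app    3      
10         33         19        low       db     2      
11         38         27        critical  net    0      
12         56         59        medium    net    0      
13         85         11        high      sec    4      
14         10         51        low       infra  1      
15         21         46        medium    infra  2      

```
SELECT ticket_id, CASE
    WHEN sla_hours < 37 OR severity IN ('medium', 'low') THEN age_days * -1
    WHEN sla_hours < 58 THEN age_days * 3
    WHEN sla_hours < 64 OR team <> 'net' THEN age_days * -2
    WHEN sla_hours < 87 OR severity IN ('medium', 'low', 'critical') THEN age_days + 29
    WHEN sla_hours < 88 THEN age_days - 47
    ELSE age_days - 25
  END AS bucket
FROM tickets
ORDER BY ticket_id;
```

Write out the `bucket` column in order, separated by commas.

-55, -1, 87, -2, -33, -6, -21, -19, 81, -59, -22, -51, -46

ticket_id=3: sla_hours < 37 OR severity IN ('medium', 'low') → -55
ticket_id=4: sla_hours < 37 OR severity IN ('medium', 'low') → -1
ticket_id=5: sla_hours < 87 OR severity IN ('medium', 'low', 'critical') → 87
ticket_id=6: sla_hours < 37 OR severity IN ('medium', 'low') → -2
ticket_id=7: sla_hours < 37 OR severity IN ('medium', 'low') → -33
ticket_id=8: ELSE → -6
ticket_id=9: sla_hours < 37 OR severity IN ('medium', 'low') → -21
ticket_id=10: sla_hours < 37 OR severity IN ('medium', 'low') → -19
ticket_id=11: sla_hours < 58 → 81
ticket_id=12: sla_hours < 37 OR severity IN ('medium', 'low') → -59
ticket_id=13: sla_hours < 64 OR team <> 'net' → -22
ticket_id=14: sla_hours < 37 OR severity IN ('medium', 'low') → -51
ticket_id=15: sla_hours < 37 OR severity IN ('medium', 'low') → -46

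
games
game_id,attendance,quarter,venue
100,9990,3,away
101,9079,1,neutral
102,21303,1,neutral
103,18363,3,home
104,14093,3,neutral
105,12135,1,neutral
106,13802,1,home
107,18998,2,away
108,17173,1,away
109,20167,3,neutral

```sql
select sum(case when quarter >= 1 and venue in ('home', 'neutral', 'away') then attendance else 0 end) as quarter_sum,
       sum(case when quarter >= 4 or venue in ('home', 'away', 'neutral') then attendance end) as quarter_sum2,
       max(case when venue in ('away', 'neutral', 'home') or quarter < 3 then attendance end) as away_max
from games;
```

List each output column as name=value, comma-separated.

quarter_sum=155103, quarter_sum2=155103, away_max=21303

[quarter_sum: quarter >= 1 and venue in ('home', 'neutral', 'away')]
game_id=100: ✓ → 9990
game_id=101: ✓ → 9079
game_id=102: ✓ → 21303
game_id=103: ✓ → 18363
game_id=104: ✓ → 14093
game_id=105: ✓ → 12135
game_id=106: ✓ → 13802
game_id=107: ✓ → 18998
game_id=108: ✓ → 17173
game_id=109: ✓ → 20167
quarter_sum = 9990 + 9079 + 21303 + 18363 + 14093 + 12135 + 13802 + 18998 + 17173 + 20167 = 155103
—
[quarter_sum2: quarter >= 4 or venue in ('home', 'away', 'neutral')]
game_id=100: ✓ → 9990
game_id=101: ✓ → 9079
game_id=102: ✓ → 21303
game_id=103: ✓ → 18363
game_id=104: ✓ → 14093
game_id=105: ✓ → 12135
game_id=106: ✓ → 13802
game_id=107: ✓ → 18998
game_id=108: ✓ → 17173
game_id=109: ✓ → 20167
quarter_sum2 = 9990 + 9079 + 21303 + 18363 + 14093 + 12135 + 13802 + 18998 + 17173 + 20167 = 155103
—
[away_max: venue in ('away', 'neutral', 'home') or quarter < 3]
game_id=100: ✓ → 9990
game_id=101: ✓ → 9079
game_id=102: ✓ → 21303
game_id=103: ✓ → 18363
game_id=104: ✓ → 14093
game_id=105: ✓ → 12135
game_id=106: ✓ → 13802
game_id=107: ✓ → 18998
game_id=108: ✓ → 17173
game_id=109: ✓ → 20167
away_max = MAX(9990, 9079, 21303, 18363, 14093, 12135, 13802, 18998, 17173, 20167) = 21303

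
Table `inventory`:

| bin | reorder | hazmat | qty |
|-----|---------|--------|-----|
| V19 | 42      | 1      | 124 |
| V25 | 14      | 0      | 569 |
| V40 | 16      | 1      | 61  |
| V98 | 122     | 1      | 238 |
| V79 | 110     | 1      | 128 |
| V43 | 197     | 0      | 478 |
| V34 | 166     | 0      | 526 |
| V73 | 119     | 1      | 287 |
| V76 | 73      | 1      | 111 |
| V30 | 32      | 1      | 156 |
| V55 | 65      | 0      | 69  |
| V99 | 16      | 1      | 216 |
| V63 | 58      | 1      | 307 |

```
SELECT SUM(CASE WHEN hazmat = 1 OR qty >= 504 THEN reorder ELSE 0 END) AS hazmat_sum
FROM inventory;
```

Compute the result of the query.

768

bin=V19: ✓ → 42
bin=V25: ✓ → 14
bin=V40: ✓ → 16
bin=V98: ✓ → 122
bin=V79: ✓ → 110
bin=V43: ✗
bin=V34: ✓ → 166
bin=V73: ✓ → 119
bin=V76: ✓ → 73
bin=V30: ✓ → 32
bin=V55: ✗
bin=V99: ✓ → 16
bin=V63: ✓ → 58
hazmat_sum = 42 + 14 + 16 + 122 + 110 + 166 + 119 + 73 + 32 + 16 + 58 = 768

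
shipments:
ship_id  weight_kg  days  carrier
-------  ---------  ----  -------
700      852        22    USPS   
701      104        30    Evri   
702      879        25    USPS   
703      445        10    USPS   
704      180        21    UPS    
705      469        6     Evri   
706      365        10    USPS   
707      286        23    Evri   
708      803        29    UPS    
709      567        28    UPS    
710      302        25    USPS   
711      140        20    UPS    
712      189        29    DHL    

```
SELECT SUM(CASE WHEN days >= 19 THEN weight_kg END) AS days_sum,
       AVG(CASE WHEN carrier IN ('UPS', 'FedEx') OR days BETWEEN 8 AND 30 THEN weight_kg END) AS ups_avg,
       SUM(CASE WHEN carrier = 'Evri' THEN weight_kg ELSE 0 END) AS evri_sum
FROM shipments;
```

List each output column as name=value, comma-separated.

days_sum=4302, ups_avg=426, evri_sum=859

[days_sum: days >= 19]
ship_id=700: ✓ → 852
ship_id=701: ✓ → 104
ship_id=702: ✓ → 879
ship_id=703: ✗
ship_id=704: ✓ → 180
ship_id=705: ✗
ship_id=706: ✗
ship_id=707: ✓ → 286
ship_id=708: ✓ → 803
ship_id=709: ✓ → 567
ship_id=710: ✓ → 302
ship_id=711: ✓ → 140
ship_id=712: ✓ → 189
days_sum = 852 + 104 + 879 + 180 + 286 + 803 + 567 + 302 + 140 + 189 = 4302
—
[ups_avg: carrier IN ('UPS', 'FedEx') OR days BETWEEN 8 AND 30]
ship_id=700: ✓ → 852
ship_id=701: ✓ → 104
ship_id=702: ✓ → 879
ship_id=703: ✓ → 445
ship_id=704: ✓ → 180
ship_id=705: ✗
ship_id=706: ✓ → 365
ship_id=707: ✓ → 286
ship_id=708: ✓ → 803
ship_id=709: ✓ → 567
ship_id=710: ✓ → 302
ship_id=711: ✓ → 140
ship_id=712: ✓ → 189
ups_avg = (852 + 104 + 879 + 445 + 180 + 365 + 286 + 803 + 567 + 302 + 140 + 189) / 12 = 426
—
[evri_sum: carrier = 'Evri']
ship_id=700: ✗
ship_id=701: ✓ → 104
ship_id=702: ✗
ship_id=703: ✗
ship_id=704: ✗
ship_id=705: ✓ → 469
ship_id=706: ✗
ship_id=707: ✓ → 286
ship_id=708: ✗
ship_id=709: ✗
ship_id=710: ✗
ship_id=711: ✗
ship_id=712: ✗
evri_sum = 104 + 469 + 286 = 859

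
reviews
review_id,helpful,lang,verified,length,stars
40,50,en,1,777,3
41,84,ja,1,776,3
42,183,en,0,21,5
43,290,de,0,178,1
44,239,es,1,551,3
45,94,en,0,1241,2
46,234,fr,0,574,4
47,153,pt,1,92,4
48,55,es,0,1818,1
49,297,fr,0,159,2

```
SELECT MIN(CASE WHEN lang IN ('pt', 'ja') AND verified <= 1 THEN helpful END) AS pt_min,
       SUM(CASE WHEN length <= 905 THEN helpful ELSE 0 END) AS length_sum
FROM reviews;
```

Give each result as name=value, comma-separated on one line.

pt_min=84, length_sum=1530

[pt_min: lang IN ('pt', 'ja') AND verified <= 1]
review_id=40: ✗
review_id=41: ✓ → 84
review_id=42: ✗
review_id=43: ✗
review_id=44: ✗
review_id=45: ✗
review_id=46: ✗
review_id=47: ✓ → 153
review_id=48: ✗
review_id=49: ✗
pt_min = MIN(84, 153) = 84
—
[length_sum: length <= 905]
review_id=40: ✓ → 50
review_id=41: ✓ → 84
review_id=42: ✓ → 183
review_id=43: ✓ → 290
review_id=44: ✓ → 239
review_id=45: ✗
review_id=46: ✓ → 234
review_id=47: ✓ → 153
review_id=48: ✗
review_id=49: ✓ → 297
length_sum = 50 + 84 + 183 + 290 + 239 + 234 + 153 + 297 = 1530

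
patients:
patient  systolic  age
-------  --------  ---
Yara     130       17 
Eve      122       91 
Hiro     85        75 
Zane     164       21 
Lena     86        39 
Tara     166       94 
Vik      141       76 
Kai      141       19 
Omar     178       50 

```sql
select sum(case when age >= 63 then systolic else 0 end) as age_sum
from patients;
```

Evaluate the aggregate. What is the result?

514

patient=Yara: ✗
patient=Eve: ✓ → 122
patient=Hiro: ✓ → 85
patient=Zane: ✗
patient=Lena: ✗
patient=Tara: ✓ → 166
patient=Vik: ✓ → 141
patient=Kai: ✗
patient=Omar: ✗
age_sum = 122 + 85 + 166 + 141 = 514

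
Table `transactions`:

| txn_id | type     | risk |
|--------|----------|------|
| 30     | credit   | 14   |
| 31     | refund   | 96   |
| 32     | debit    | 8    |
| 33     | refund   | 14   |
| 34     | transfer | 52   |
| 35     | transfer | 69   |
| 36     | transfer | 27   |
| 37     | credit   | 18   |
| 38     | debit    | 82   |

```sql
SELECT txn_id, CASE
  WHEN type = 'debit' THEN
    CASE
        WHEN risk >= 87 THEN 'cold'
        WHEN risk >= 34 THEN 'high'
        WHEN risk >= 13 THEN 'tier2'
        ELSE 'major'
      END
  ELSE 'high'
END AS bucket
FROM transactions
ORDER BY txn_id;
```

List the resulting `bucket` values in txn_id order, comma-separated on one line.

txn_id=30: type='credit' → outer ELSE → high
txn_id=31: type='refund' → outer ELSE → high
txn_id=32: type='debit' → inner[ELSE] → major
txn_id=33: type='refund' → outer ELSE → high
txn_id=34: type='transfer' → outer ELSE → high
txn_id=35: type='transfer' → outer ELSE → high
txn_id=36: type='transfer' → outer ELSE → high
txn_id=37: type='credit' → outer ELSE → high
txn_id=38: type='debit' → inner[risk >= 34] → high

high, high, major, high, high, high, high, high, high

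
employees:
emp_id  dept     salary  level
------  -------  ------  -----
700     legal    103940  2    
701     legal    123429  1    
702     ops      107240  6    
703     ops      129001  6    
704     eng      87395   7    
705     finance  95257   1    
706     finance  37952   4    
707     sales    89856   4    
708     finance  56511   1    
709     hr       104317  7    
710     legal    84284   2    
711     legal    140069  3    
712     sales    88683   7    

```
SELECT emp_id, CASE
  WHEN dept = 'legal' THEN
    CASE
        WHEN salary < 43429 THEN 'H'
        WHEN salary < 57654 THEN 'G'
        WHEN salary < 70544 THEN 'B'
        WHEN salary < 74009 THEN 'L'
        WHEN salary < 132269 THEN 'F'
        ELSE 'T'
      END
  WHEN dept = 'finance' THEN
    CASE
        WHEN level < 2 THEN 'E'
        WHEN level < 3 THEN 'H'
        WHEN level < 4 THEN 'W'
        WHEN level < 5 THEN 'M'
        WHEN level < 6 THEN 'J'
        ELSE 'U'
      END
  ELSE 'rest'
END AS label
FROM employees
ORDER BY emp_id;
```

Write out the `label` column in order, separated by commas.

emp_id=700: dept='legal' → inner[salary < 132269] → F
emp_id=701: dept='legal' → inner[salary < 132269] → F
emp_id=702: dept='ops' → outer ELSE → rest
emp_id=703: dept='ops' → outer ELSE → rest
emp_id=704: dept='eng' → outer ELSE → rest
emp_id=705: dept='finance' → inner[level < 2] → E
emp_id=706: dept='finance' → inner[level < 5] → M
emp_id=707: dept='sales' → outer ELSE → rest
emp_id=708: dept='finance' → inner[level < 2] → E
emp_id=709: dept='hr' → outer ELSE → rest
emp_id=710: dept='legal' → inner[salary < 132269] → F
emp_id=711: dept='legal' → inner[ELSE] → T
emp_id=712: dept='sales' → outer ELSE → rest

F, F, rest, rest, rest, E, M, rest, E, rest, F, T, rest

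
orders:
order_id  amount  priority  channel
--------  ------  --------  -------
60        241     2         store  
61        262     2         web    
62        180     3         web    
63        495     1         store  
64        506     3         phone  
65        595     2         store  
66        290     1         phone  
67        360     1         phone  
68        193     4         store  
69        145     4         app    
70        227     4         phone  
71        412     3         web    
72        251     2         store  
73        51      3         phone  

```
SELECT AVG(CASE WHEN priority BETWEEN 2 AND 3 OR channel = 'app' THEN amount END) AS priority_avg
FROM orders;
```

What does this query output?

293.6666666667

order_id=60: ✓ → 241
order_id=61: ✓ → 262
order_id=62: ✓ → 180
order_id=63: ✗
order_id=64: ✓ → 506
order_id=65: ✓ → 595
order_id=66: ✗
order_id=67: ✗
order_id=68: ✗
order_id=69: ✓ → 145
order_id=70: ✗
order_id=71: ✓ → 412
order_id=72: ✓ → 251
order_id=73: ✓ → 51
priority_avg = (241 + 262 + 180 + 506 + 595 + 145 + 412 + 251 + 51) / 9 = 293.6666666667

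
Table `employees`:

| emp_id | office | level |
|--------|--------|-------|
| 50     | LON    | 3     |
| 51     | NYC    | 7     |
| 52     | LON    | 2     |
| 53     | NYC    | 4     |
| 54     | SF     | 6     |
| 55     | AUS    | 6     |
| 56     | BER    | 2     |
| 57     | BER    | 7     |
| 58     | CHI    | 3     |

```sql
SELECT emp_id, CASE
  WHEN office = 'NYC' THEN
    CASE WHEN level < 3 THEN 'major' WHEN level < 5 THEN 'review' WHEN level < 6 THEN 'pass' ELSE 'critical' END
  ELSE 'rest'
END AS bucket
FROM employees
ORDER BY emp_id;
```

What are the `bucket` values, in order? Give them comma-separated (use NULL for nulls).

rest, critical, rest, review, rest, rest, rest, rest, rest

emp_id=50: office='LON' → outer ELSE → rest
emp_id=51: office='NYC' → inner[ELSE] → critical
emp_id=52: office='LON' → outer ELSE → rest
emp_id=53: office='NYC' → inner[level < 5] → review
emp_id=54: office='SF' → outer ELSE → rest
emp_id=55: office='AUS' → outer ELSE → rest
emp_id=56: office='BER' → outer ELSE → rest
emp_id=57: office='BER' → outer ELSE → rest
emp_id=58: office='CHI' → outer ELSE → rest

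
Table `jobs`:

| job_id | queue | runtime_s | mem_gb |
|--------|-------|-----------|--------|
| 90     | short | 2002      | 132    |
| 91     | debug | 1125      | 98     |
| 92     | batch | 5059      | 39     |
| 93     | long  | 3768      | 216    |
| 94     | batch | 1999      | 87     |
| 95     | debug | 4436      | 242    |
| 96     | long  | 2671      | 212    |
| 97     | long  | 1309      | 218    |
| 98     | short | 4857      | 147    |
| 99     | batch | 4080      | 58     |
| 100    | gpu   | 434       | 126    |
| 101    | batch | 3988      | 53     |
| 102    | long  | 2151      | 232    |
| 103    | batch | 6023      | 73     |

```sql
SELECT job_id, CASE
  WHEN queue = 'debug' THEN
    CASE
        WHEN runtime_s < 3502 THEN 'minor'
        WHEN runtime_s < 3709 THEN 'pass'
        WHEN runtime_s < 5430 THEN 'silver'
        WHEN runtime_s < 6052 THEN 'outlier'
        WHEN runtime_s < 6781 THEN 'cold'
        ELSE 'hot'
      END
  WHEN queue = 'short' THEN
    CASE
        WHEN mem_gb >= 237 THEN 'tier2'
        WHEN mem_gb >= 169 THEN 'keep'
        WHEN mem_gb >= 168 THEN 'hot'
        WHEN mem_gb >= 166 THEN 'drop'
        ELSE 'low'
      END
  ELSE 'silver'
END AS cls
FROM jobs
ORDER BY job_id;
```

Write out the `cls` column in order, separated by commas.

job_id=90: queue='short' → inner[ELSE] → low
job_id=91: queue='debug' → inner[runtime_s < 3502] → minor
job_id=92: queue='batch' → outer ELSE → silver
job_id=93: queue='long' → outer ELSE → silver
job_id=94: queue='batch' → outer ELSE → silver
job_id=95: queue='debug' → inner[runtime_s < 5430] → silver
job_id=96: queue='long' → outer ELSE → silver
job_id=97: queue='long' → outer ELSE → silver
job_id=98: queue='short' → inner[ELSE] → low
job_id=99: queue='batch' → outer ELSE → silver
job_id=100: queue='gpu' → outer ELSE → silver
job_id=101: queue='batch' → outer ELSE → silver
job_id=102: queue='long' → outer ELSE → silver
job_id=103: queue='batch' → outer ELSE → silver

low, minor, silver, silver, silver, silver, silver, silver, low, silver, silver, silver, silver, silver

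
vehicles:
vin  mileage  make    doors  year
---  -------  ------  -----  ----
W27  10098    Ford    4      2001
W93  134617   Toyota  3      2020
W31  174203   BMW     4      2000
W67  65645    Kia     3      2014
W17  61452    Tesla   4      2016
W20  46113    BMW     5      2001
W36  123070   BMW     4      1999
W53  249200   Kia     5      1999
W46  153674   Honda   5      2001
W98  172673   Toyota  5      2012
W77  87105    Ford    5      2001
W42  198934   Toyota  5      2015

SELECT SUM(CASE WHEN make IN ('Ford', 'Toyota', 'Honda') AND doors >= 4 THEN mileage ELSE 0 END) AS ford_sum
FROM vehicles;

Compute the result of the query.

622484

vin=W27: ✓ → 10098
vin=W93: ✗
vin=W31: ✗
vin=W67: ✗
vin=W17: ✗
vin=W20: ✗
vin=W36: ✗
vin=W53: ✗
vin=W46: ✓ → 153674
vin=W98: ✓ → 172673
vin=W77: ✓ → 87105
vin=W42: ✓ → 198934
ford_sum = 10098 + 153674 + 172673 + 87105 + 198934 = 622484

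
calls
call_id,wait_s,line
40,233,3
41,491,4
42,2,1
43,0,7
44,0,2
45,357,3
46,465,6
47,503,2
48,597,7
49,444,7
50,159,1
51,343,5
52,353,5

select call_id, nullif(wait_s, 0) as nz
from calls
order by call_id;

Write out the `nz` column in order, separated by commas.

call_id=40: wait_s=233 vs 0: differ → 233
call_id=41: wait_s=491 vs 0: differ → 491
call_id=42: wait_s=2 vs 0: differ → 2
call_id=43: wait_s=0 vs 0: equal → NULL
call_id=44: wait_s=0 vs 0: equal → NULL
call_id=45: wait_s=357 vs 0: differ → 357
call_id=46: wait_s=465 vs 0: differ → 465
call_id=47: wait_s=503 vs 0: differ → 503
call_id=48: wait_s=597 vs 0: differ → 597
call_id=49: wait_s=444 vs 0: differ → 444
call_id=50: wait_s=159 vs 0: differ → 159
call_id=51: wait_s=343 vs 0: differ → 343
call_id=52: wait_s=353 vs 0: differ → 353

233, 491, 2, NULL, NULL, 357, 465, 503, 597, 444, 159, 343, 353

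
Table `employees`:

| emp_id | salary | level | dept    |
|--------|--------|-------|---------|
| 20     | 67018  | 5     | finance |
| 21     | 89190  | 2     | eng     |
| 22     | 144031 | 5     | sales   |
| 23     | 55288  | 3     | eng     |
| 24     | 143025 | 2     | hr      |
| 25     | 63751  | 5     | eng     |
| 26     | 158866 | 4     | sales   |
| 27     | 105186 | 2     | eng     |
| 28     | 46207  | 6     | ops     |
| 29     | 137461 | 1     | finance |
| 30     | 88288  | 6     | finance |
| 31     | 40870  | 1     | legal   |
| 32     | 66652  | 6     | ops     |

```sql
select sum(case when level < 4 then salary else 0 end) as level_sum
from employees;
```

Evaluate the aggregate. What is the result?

571020

emp_id=20: ✗
emp_id=21: ✓ → 89190
emp_id=22: ✗
emp_id=23: ✓ → 55288
emp_id=24: ✓ → 143025
emp_id=25: ✗
emp_id=26: ✗
emp_id=27: ✓ → 105186
emp_id=28: ✗
emp_id=29: ✓ → 137461
emp_id=30: ✗
emp_id=31: ✓ → 40870
emp_id=32: ✗
level_sum = 89190 + 55288 + 143025 + 105186 + 137461 + 40870 = 571020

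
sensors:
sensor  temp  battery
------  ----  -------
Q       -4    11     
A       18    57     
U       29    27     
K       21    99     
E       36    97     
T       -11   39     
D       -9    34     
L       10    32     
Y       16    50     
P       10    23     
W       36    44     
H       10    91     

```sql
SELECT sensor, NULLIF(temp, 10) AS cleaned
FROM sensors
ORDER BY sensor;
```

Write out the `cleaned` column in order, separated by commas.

sensor=A: temp=18 vs 10: differ → 18
sensor=D: temp=-9 vs 10: differ → -9
sensor=E: temp=36 vs 10: differ → 36
sensor=H: temp=10 vs 10: equal → NULL
sensor=K: temp=21 vs 10: differ → 21
sensor=L: temp=10 vs 10: equal → NULL
sensor=P: temp=10 vs 10: equal → NULL
sensor=Q: temp=-4 vs 10: differ → -4
sensor=T: temp=-11 vs 10: differ → -11
sensor=U: temp=29 vs 10: differ → 29
sensor=W: temp=36 vs 10: differ → 36
sensor=Y: temp=16 vs 10: differ → 16

18, -9, 36, NULL, 21, NULL, NULL, -4, -11, 29, 36, 16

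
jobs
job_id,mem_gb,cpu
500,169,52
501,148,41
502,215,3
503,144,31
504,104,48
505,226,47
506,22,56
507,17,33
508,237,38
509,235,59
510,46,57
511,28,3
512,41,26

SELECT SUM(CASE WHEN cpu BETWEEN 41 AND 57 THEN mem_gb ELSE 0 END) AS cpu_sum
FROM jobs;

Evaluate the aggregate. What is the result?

job_id=500: ✓ → 169
job_id=501: ✓ → 148
job_id=502: ✗
job_id=503: ✗
job_id=504: ✓ → 104
job_id=505: ✓ → 226
job_id=506: ✓ → 22
job_id=507: ✗
job_id=508: ✗
job_id=509: ✗
job_id=510: ✓ → 46
job_id=511: ✗
job_id=512: ✗
cpu_sum = 169 + 148 + 104 + 226 + 22 + 46 = 715

715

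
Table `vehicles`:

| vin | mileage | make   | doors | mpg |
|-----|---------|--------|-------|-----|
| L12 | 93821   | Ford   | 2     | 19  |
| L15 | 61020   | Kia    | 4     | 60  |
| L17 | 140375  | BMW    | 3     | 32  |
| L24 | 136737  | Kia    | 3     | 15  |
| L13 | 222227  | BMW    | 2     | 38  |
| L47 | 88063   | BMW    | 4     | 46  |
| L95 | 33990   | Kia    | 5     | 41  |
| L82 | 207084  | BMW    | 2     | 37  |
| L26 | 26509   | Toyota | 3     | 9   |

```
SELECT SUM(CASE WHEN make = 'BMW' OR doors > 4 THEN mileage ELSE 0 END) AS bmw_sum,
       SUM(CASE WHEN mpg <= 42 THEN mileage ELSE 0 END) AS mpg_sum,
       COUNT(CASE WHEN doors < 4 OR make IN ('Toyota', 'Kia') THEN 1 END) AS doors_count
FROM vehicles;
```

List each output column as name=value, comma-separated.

[bmw_sum: make = 'BMW' OR doors > 4]
vin=L12: ✗
vin=L15: ✗
vin=L17: ✓ → 140375
vin=L24: ✗
vin=L13: ✓ → 222227
vin=L47: ✓ → 88063
vin=L95: ✓ → 33990
vin=L82: ✓ → 207084
vin=L26: ✗
bmw_sum = 140375 + 222227 + 88063 + 33990 + 207084 = 691739
—
[mpg_sum: mpg <= 42]
vin=L12: ✓ → 93821
vin=L15: ✗
vin=L17: ✓ → 140375
vin=L24: ✓ → 136737
vin=L13: ✓ → 222227
vin=L47: ✗
vin=L95: ✓ → 33990
vin=L82: ✓ → 207084
vin=L26: ✓ → 26509
mpg_sum = 93821 + 140375 + 136737 + 222227 + 33990 + 207084 + 26509 = 860743
—
[doors_count: doors < 4 OR make IN ('Toyota', 'Kia')]
vin=L12: ✓ → 1
vin=L15: ✓ → 1
vin=L17: ✓ → 1
vin=L24: ✓ → 1
vin=L13: ✓ → 1
vin=L47: ✗
vin=L95: ✓ → 1
vin=L82: ✓ → 1
vin=L26: ✓ → 1
doors_count = COUNT(1, 1, 1, 1, 1, 1, 1, 1) = 8

bmw_sum=691739, mpg_sum=860743, doors_count=8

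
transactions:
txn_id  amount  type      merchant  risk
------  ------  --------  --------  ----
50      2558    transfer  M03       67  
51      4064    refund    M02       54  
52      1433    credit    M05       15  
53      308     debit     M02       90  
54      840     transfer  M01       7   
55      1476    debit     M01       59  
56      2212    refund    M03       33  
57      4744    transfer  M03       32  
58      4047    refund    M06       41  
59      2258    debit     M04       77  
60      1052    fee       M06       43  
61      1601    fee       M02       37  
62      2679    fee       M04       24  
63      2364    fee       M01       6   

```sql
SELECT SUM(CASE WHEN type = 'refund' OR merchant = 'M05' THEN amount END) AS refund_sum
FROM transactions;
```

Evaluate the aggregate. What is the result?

txn_id=50: ✗
txn_id=51: ✓ → 4064
txn_id=52: ✓ → 1433
txn_id=53: ✗
txn_id=54: ✗
txn_id=55: ✗
txn_id=56: ✓ → 2212
txn_id=57: ✗
txn_id=58: ✓ → 4047
txn_id=59: ✗
txn_id=60: ✗
txn_id=61: ✗
txn_id=62: ✗
txn_id=63: ✗
refund_sum = 4064 + 1433 + 2212 + 4047 = 11756

11756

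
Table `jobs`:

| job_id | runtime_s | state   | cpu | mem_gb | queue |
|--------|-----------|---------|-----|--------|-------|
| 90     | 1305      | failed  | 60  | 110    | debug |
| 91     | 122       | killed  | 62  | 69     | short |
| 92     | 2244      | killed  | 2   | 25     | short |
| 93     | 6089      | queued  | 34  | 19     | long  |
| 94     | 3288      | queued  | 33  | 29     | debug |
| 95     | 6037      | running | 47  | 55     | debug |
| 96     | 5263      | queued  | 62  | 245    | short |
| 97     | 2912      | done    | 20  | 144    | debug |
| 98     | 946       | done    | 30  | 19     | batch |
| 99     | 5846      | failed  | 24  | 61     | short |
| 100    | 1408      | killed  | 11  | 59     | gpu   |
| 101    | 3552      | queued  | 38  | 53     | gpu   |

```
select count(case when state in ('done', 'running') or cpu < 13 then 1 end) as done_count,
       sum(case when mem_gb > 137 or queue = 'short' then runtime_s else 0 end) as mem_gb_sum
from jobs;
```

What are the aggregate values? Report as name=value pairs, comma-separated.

[done_count: state in ('done', 'running') or cpu < 13]
job_id=90: ✗
job_id=91: ✗
job_id=92: ✓ → 1
job_id=93: ✗
job_id=94: ✗
job_id=95: ✓ → 1
job_id=96: ✗
job_id=97: ✓ → 1
job_id=98: ✓ → 1
job_id=99: ✗
job_id=100: ✓ → 1
job_id=101: ✗
done_count = COUNT(1, 1, 1, 1, 1) = 5
—
[mem_gb_sum: mem_gb > 137 or queue = 'short']
job_id=90: ✗
job_id=91: ✓ → 122
job_id=92: ✓ → 2244
job_id=93: ✗
job_id=94: ✗
job_id=95: ✗
job_id=96: ✓ → 5263
job_id=97: ✓ → 2912
job_id=98: ✗
job_id=99: ✓ → 5846
job_id=100: ✗
job_id=101: ✗
mem_gb_sum = 122 + 2244 + 5263 + 2912 + 5846 = 16387

done_count=5, mem_gb_sum=16387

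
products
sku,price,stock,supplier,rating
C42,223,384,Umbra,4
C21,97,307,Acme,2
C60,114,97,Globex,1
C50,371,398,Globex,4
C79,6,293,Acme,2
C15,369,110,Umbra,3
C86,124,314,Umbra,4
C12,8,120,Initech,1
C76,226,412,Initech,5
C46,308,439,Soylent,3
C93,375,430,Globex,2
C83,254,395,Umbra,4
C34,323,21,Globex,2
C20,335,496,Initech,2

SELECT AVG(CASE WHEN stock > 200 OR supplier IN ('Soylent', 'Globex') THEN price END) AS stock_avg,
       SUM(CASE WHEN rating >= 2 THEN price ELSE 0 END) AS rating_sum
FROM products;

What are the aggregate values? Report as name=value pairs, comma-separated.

[stock_avg: stock > 200 OR supplier IN ('Soylent', 'Globex')]
sku=C42: ✓ → 223
sku=C21: ✓ → 97
sku=C60: ✓ → 114
sku=C50: ✓ → 371
sku=C79: ✓ → 6
sku=C15: ✗
sku=C86: ✓ → 124
sku=C12: ✗
sku=C76: ✓ → 226
sku=C46: ✓ → 308
sku=C93: ✓ → 375
sku=C83: ✓ → 254
sku=C34: ✓ → 323
sku=C20: ✓ → 335
stock_avg = (223 + 97 + 114 + 371 + 6 + 124 + 226 + 308 + 375 + 254 + 323 + 335) / 12 = 229.6666666667
—
[rating_sum: rating >= 2]
sku=C42: ✓ → 223
sku=C21: ✓ → 97
sku=C60: ✗
sku=C50: ✓ → 371
sku=C79: ✓ → 6
sku=C15: ✓ → 369
sku=C86: ✓ → 124
sku=C12: ✗
sku=C76: ✓ → 226
sku=C46: ✓ → 308
sku=C93: ✓ → 375
sku=C83: ✓ → 254
sku=C34: ✓ → 323
sku=C20: ✓ → 335
rating_sum = 223 + 97 + 371 + 6 + 369 + 124 + 226 + 308 + 375 + 254 + 323 + 335 = 3011

stock_avg=229.6666666667, rating_sum=3011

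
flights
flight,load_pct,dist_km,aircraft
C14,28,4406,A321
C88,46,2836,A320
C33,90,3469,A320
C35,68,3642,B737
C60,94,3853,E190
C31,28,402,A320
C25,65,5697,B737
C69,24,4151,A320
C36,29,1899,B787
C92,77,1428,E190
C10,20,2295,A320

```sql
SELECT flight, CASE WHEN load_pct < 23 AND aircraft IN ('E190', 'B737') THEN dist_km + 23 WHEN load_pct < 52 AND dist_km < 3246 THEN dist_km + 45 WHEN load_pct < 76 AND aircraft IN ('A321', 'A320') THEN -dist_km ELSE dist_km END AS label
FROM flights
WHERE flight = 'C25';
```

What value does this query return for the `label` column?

flight = C25: load_pct=65, dist_km=5697, aircraft=B737.
load_pct < 23 AND aircraft IN ('E190', 'B737') → false
load_pct < 52 AND dist_km < 3246 → false
load_pct < 76 AND aircraft IN ('A321', 'A320') → false
No prior WHEN matched → ELSE → 5697

5697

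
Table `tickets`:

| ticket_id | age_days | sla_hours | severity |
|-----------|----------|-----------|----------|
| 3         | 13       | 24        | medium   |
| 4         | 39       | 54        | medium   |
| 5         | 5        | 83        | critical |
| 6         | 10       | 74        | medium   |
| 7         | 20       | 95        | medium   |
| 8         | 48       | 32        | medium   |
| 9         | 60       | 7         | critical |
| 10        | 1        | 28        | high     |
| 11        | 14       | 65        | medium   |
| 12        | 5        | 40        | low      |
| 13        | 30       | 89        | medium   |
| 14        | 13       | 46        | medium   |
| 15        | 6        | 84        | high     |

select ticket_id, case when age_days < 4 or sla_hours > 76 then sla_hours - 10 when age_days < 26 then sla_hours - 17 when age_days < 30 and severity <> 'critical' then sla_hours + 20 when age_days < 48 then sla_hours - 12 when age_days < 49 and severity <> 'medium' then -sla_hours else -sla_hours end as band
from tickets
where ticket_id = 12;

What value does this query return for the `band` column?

ticket_id = 12: age_days=5, sla_hours=40, severity=low.
age_days < 4 or sla_hours > 76 → false
age_days < 26 → true → 23

23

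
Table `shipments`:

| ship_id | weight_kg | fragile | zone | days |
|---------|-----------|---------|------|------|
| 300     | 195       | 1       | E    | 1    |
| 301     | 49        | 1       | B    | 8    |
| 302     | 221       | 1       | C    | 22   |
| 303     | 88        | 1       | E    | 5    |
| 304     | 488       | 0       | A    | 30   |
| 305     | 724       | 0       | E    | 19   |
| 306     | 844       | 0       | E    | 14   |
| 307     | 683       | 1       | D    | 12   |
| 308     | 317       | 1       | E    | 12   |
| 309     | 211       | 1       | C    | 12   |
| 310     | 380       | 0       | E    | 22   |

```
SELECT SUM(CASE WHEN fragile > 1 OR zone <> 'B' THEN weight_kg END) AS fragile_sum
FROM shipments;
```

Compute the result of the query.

ship_id=300: ✓ → 195
ship_id=301: ✗
ship_id=302: ✓ → 221
ship_id=303: ✓ → 88
ship_id=304: ✓ → 488
ship_id=305: ✓ → 724
ship_id=306: ✓ → 844
ship_id=307: ✓ → 683
ship_id=308: ✓ → 317
ship_id=309: ✓ → 211
ship_id=310: ✓ → 380
fragile_sum = 195 + 221 + 88 + 488 + 724 + 844 + 683 + 317 + 211 + 380 = 4151

4151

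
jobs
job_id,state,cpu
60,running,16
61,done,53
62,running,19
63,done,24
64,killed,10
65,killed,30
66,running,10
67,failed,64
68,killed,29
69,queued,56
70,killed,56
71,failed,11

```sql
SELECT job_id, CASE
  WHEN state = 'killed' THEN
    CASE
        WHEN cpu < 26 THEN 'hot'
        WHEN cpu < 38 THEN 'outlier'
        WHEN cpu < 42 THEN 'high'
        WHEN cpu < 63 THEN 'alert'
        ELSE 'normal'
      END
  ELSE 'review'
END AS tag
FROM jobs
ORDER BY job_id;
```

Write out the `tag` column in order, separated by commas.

review, review, review, review, hot, outlier, review, review, outlier, review, alert, review

job_id=60: state='running' → outer ELSE → review
job_id=61: state='done' → outer ELSE → review
job_id=62: state='running' → outer ELSE → review
job_id=63: state='done' → outer ELSE → review
job_id=64: state='killed' → inner[cpu < 26] → hot
job_id=65: state='killed' → inner[cpu < 38] → outlier
job_id=66: state='running' → outer ELSE → review
job_id=67: state='failed' → outer ELSE → review
job_id=68: state='killed' → inner[cpu < 38] → outlier
job_id=69: state='queued' → outer ELSE → review
job_id=70: state='killed' → inner[cpu < 63] → alert
job_id=71: state='failed' → outer ELSE → review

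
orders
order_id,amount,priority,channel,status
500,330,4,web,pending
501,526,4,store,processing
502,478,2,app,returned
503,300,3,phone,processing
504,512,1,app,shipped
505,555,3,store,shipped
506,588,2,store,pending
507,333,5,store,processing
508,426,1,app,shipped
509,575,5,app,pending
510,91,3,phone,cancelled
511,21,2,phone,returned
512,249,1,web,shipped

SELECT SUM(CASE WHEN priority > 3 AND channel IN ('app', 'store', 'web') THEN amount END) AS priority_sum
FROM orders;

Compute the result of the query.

order_id=500: ✓ → 330
order_id=501: ✓ → 526
order_id=502: ✗
order_id=503: ✗
order_id=504: ✗
order_id=505: ✗
order_id=506: ✗
order_id=507: ✓ → 333
order_id=508: ✗
order_id=509: ✓ → 575
order_id=510: ✗
order_id=511: ✗
order_id=512: ✗
priority_sum = 330 + 526 + 333 + 575 = 1764

1764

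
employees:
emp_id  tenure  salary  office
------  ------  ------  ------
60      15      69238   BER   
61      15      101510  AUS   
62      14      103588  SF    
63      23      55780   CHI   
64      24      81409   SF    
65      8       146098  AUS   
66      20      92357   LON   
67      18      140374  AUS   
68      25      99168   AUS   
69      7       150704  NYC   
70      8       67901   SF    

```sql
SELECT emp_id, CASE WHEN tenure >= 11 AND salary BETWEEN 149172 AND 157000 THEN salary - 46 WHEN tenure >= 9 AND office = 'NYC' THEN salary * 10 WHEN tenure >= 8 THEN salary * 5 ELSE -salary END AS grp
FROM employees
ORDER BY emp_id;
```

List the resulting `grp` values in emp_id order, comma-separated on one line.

346190, 507550, 517940, 278900, 407045, 730490, 461785, 701870, 495840, -150704, 339505

emp_id=60: tenure >= 8 → 346190
emp_id=61: tenure >= 8 → 507550
emp_id=62: tenure >= 8 → 517940
emp_id=63: tenure >= 8 → 278900
emp_id=64: tenure >= 8 → 407045
emp_id=65: tenure >= 8 → 730490
emp_id=66: tenure >= 8 → 461785
emp_id=67: tenure >= 8 → 701870
emp_id=68: tenure >= 8 → 495840
emp_id=69: ELSE → -150704
emp_id=70: tenure >= 8 → 339505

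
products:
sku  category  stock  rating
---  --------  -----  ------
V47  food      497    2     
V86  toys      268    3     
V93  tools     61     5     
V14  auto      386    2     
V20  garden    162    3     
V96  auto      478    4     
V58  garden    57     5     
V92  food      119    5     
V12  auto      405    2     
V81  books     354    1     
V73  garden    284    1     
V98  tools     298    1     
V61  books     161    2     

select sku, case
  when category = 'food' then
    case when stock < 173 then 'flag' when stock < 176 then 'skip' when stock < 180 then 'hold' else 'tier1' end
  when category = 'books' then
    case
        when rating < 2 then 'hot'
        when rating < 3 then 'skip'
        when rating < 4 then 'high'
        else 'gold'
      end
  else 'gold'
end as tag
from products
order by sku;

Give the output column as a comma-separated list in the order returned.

sku=V12: category='auto' → outer ELSE → gold
sku=V14: category='auto' → outer ELSE → gold
sku=V20: category='garden' → outer ELSE → gold
sku=V47: category='food' → inner[ELSE] → tier1
sku=V58: category='garden' → outer ELSE → gold
sku=V61: category='books' → inner[rating < 3] → skip
sku=V73: category='garden' → outer ELSE → gold
sku=V81: category='books' → inner[rating < 2] → hot
sku=V86: category='toys' → outer ELSE → gold
sku=V92: category='food' → inner[stock < 173] → flag
sku=V93: category='tools' → outer ELSE → gold
sku=V96: category='auto' → outer ELSE → gold
sku=V98: category='tools' → outer ELSE → gold

gold, gold, gold, tier1, gold, skip, gold, hot, gold, flag, gold, gold, gold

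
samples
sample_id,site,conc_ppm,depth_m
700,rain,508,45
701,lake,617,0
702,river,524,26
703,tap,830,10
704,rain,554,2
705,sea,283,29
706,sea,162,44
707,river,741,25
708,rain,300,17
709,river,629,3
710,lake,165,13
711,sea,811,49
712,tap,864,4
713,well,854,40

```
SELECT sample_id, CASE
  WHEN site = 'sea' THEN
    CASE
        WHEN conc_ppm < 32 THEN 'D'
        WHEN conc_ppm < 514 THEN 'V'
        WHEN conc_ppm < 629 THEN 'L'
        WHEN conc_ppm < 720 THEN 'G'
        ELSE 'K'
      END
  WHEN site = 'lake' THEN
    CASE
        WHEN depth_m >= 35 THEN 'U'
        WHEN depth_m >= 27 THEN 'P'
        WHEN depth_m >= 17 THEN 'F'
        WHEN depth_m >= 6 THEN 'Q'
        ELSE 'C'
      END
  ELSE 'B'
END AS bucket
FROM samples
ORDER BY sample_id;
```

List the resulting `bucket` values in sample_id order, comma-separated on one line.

B, C, B, B, B, V, V, B, B, B, Q, K, B, B

sample_id=700: site='rain' → outer ELSE → B
sample_id=701: site='lake' → inner[ELSE] → C
sample_id=702: site='river' → outer ELSE → B
sample_id=703: site='tap' → outer ELSE → B
sample_id=704: site='rain' → outer ELSE → B
sample_id=705: site='sea' → inner[conc_ppm < 514] → V
sample_id=706: site='sea' → inner[conc_ppm < 514] → V
sample_id=707: site='river' → outer ELSE → B
sample_id=708: site='rain' → outer ELSE → B
sample_id=709: site='river' → outer ELSE → B
sample_id=710: site='lake' → inner[depth_m >= 6] → Q
sample_id=711: site='sea' → inner[ELSE] → K
sample_id=712: site='tap' → outer ELSE → B
sample_id=713: site='well' → outer ELSE → B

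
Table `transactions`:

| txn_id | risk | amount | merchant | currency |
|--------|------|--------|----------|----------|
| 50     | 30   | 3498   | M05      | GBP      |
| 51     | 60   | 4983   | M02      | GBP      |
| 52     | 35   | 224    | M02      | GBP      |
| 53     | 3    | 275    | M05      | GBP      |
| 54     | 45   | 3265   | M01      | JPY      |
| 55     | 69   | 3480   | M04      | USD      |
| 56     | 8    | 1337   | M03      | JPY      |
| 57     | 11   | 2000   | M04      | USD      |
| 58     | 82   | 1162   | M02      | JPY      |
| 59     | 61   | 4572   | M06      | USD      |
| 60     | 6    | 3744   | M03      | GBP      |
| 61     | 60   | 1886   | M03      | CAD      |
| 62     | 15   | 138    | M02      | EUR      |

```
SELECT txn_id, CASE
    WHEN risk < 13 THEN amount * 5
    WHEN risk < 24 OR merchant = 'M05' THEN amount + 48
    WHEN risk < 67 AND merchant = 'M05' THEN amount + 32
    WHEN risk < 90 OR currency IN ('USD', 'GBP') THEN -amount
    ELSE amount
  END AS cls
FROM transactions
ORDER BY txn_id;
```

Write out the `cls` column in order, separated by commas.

txn_id=50: risk < 24 OR merchant = 'M05' → 3546
txn_id=51: risk < 90 OR currency IN ('USD', 'GBP') → -4983
txn_id=52: risk < 90 OR currency IN ('USD', 'GBP') → -224
txn_id=53: risk < 13 → 1375
txn_id=54: risk < 90 OR currency IN ('USD', 'GBP') → -3265
txn_id=55: risk < 90 OR currency IN ('USD', 'GBP') → -3480
txn_id=56: risk < 13 → 6685
txn_id=57: risk < 13 → 10000
txn_id=58: risk < 90 OR currency IN ('USD', 'GBP') → -1162
txn_id=59: risk < 90 OR currency IN ('USD', 'GBP') → -4572
txn_id=60: risk < 13 → 18720
txn_id=61: risk < 90 OR currency IN ('USD', 'GBP') → -1886
txn_id=62: risk < 24 OR merchant = 'M05' → 186

3546, -4983, -224, 1375, -3265, -3480, 6685, 10000, -1162, -4572, 18720, -1886, 186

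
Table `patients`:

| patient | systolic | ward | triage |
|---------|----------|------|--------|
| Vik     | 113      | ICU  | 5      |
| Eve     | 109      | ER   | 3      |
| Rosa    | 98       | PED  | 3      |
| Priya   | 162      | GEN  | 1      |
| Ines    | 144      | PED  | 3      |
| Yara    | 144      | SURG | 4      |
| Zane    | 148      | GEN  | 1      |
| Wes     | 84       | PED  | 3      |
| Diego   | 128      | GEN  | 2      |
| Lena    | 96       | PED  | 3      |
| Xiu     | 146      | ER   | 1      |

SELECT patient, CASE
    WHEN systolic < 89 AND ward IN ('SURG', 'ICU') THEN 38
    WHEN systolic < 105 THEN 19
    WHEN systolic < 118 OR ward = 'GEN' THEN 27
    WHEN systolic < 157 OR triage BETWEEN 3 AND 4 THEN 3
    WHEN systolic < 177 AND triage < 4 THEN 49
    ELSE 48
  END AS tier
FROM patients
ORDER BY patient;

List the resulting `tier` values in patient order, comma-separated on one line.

patient=Diego: systolic < 118 OR ward = 'GEN' → 27
patient=Eve: systolic < 118 OR ward = 'GEN' → 27
patient=Ines: systolic < 157 OR triage BETWEEN 3 AND 4 → 3
patient=Lena: systolic < 105 → 19
patient=Priya: systolic < 118 OR ward = 'GEN' → 27
patient=Rosa: systolic < 105 → 19
patient=Vik: systolic < 118 OR ward = 'GEN' → 27
patient=Wes: systolic < 105 → 19
patient=Xiu: systolic < 157 OR triage BETWEEN 3 AND 4 → 3
patient=Yara: systolic < 157 OR triage BETWEEN 3 AND 4 → 3
patient=Zane: systolic < 118 OR ward = 'GEN' → 27

27, 27, 3, 19, 27, 19, 27, 19, 3, 3, 27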